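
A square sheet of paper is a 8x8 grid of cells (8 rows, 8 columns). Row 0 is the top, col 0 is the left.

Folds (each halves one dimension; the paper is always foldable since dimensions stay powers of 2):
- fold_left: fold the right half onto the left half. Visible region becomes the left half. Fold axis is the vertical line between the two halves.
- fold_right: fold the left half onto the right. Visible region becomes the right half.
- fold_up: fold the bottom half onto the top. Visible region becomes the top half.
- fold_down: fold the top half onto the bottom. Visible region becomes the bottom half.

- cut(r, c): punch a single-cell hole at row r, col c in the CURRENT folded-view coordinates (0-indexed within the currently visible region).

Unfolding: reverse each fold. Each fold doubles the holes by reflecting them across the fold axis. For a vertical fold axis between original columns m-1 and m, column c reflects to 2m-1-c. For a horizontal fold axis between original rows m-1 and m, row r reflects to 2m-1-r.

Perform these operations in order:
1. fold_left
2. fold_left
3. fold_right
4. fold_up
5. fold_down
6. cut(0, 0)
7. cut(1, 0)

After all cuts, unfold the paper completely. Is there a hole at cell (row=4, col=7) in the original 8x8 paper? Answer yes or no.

Answer: yes

Derivation:
Op 1 fold_left: fold axis v@4; visible region now rows[0,8) x cols[0,4) = 8x4
Op 2 fold_left: fold axis v@2; visible region now rows[0,8) x cols[0,2) = 8x2
Op 3 fold_right: fold axis v@1; visible region now rows[0,8) x cols[1,2) = 8x1
Op 4 fold_up: fold axis h@4; visible region now rows[0,4) x cols[1,2) = 4x1
Op 5 fold_down: fold axis h@2; visible region now rows[2,4) x cols[1,2) = 2x1
Op 6 cut(0, 0): punch at orig (2,1); cuts so far [(2, 1)]; region rows[2,4) x cols[1,2) = 2x1
Op 7 cut(1, 0): punch at orig (3,1); cuts so far [(2, 1), (3, 1)]; region rows[2,4) x cols[1,2) = 2x1
Unfold 1 (reflect across h@2): 4 holes -> [(0, 1), (1, 1), (2, 1), (3, 1)]
Unfold 2 (reflect across h@4): 8 holes -> [(0, 1), (1, 1), (2, 1), (3, 1), (4, 1), (5, 1), (6, 1), (7, 1)]
Unfold 3 (reflect across v@1): 16 holes -> [(0, 0), (0, 1), (1, 0), (1, 1), (2, 0), (2, 1), (3, 0), (3, 1), (4, 0), (4, 1), (5, 0), (5, 1), (6, 0), (6, 1), (7, 0), (7, 1)]
Unfold 4 (reflect across v@2): 32 holes -> [(0, 0), (0, 1), (0, 2), (0, 3), (1, 0), (1, 1), (1, 2), (1, 3), (2, 0), (2, 1), (2, 2), (2, 3), (3, 0), (3, 1), (3, 2), (3, 3), (4, 0), (4, 1), (4, 2), (4, 3), (5, 0), (5, 1), (5, 2), (5, 3), (6, 0), (6, 1), (6, 2), (6, 3), (7, 0), (7, 1), (7, 2), (7, 3)]
Unfold 5 (reflect across v@4): 64 holes -> [(0, 0), (0, 1), (0, 2), (0, 3), (0, 4), (0, 5), (0, 6), (0, 7), (1, 0), (1, 1), (1, 2), (1, 3), (1, 4), (1, 5), (1, 6), (1, 7), (2, 0), (2, 1), (2, 2), (2, 3), (2, 4), (2, 5), (2, 6), (2, 7), (3, 0), (3, 1), (3, 2), (3, 3), (3, 4), (3, 5), (3, 6), (3, 7), (4, 0), (4, 1), (4, 2), (4, 3), (4, 4), (4, 5), (4, 6), (4, 7), (5, 0), (5, 1), (5, 2), (5, 3), (5, 4), (5, 5), (5, 6), (5, 7), (6, 0), (6, 1), (6, 2), (6, 3), (6, 4), (6, 5), (6, 6), (6, 7), (7, 0), (7, 1), (7, 2), (7, 3), (7, 4), (7, 5), (7, 6), (7, 7)]
Holes: [(0, 0), (0, 1), (0, 2), (0, 3), (0, 4), (0, 5), (0, 6), (0, 7), (1, 0), (1, 1), (1, 2), (1, 3), (1, 4), (1, 5), (1, 6), (1, 7), (2, 0), (2, 1), (2, 2), (2, 3), (2, 4), (2, 5), (2, 6), (2, 7), (3, 0), (3, 1), (3, 2), (3, 3), (3, 4), (3, 5), (3, 6), (3, 7), (4, 0), (4, 1), (4, 2), (4, 3), (4, 4), (4, 5), (4, 6), (4, 7), (5, 0), (5, 1), (5, 2), (5, 3), (5, 4), (5, 5), (5, 6), (5, 7), (6, 0), (6, 1), (6, 2), (6, 3), (6, 4), (6, 5), (6, 6), (6, 7), (7, 0), (7, 1), (7, 2), (7, 3), (7, 4), (7, 5), (7, 6), (7, 7)]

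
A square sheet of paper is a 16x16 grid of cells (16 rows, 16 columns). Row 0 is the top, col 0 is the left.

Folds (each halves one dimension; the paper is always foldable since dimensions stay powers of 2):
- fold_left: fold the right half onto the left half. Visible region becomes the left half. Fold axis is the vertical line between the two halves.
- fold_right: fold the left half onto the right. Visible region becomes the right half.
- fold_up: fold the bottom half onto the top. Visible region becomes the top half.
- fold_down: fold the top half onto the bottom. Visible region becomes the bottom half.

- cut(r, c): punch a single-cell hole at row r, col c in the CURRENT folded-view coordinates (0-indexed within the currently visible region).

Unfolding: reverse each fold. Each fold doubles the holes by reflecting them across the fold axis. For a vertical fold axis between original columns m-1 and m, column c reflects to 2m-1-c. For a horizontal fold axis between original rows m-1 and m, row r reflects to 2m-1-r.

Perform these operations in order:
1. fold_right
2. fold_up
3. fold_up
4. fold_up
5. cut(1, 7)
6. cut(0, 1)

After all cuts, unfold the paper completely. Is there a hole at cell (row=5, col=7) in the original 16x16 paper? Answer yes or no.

Op 1 fold_right: fold axis v@8; visible region now rows[0,16) x cols[8,16) = 16x8
Op 2 fold_up: fold axis h@8; visible region now rows[0,8) x cols[8,16) = 8x8
Op 3 fold_up: fold axis h@4; visible region now rows[0,4) x cols[8,16) = 4x8
Op 4 fold_up: fold axis h@2; visible region now rows[0,2) x cols[8,16) = 2x8
Op 5 cut(1, 7): punch at orig (1,15); cuts so far [(1, 15)]; region rows[0,2) x cols[8,16) = 2x8
Op 6 cut(0, 1): punch at orig (0,9); cuts so far [(0, 9), (1, 15)]; region rows[0,2) x cols[8,16) = 2x8
Unfold 1 (reflect across h@2): 4 holes -> [(0, 9), (1, 15), (2, 15), (3, 9)]
Unfold 2 (reflect across h@4): 8 holes -> [(0, 9), (1, 15), (2, 15), (3, 9), (4, 9), (5, 15), (6, 15), (7, 9)]
Unfold 3 (reflect across h@8): 16 holes -> [(0, 9), (1, 15), (2, 15), (3, 9), (4, 9), (5, 15), (6, 15), (7, 9), (8, 9), (9, 15), (10, 15), (11, 9), (12, 9), (13, 15), (14, 15), (15, 9)]
Unfold 4 (reflect across v@8): 32 holes -> [(0, 6), (0, 9), (1, 0), (1, 15), (2, 0), (2, 15), (3, 6), (3, 9), (4, 6), (4, 9), (5, 0), (5, 15), (6, 0), (6, 15), (7, 6), (7, 9), (8, 6), (8, 9), (9, 0), (9, 15), (10, 0), (10, 15), (11, 6), (11, 9), (12, 6), (12, 9), (13, 0), (13, 15), (14, 0), (14, 15), (15, 6), (15, 9)]
Holes: [(0, 6), (0, 9), (1, 0), (1, 15), (2, 0), (2, 15), (3, 6), (3, 9), (4, 6), (4, 9), (5, 0), (5, 15), (6, 0), (6, 15), (7, 6), (7, 9), (8, 6), (8, 9), (9, 0), (9, 15), (10, 0), (10, 15), (11, 6), (11, 9), (12, 6), (12, 9), (13, 0), (13, 15), (14, 0), (14, 15), (15, 6), (15, 9)]

Answer: no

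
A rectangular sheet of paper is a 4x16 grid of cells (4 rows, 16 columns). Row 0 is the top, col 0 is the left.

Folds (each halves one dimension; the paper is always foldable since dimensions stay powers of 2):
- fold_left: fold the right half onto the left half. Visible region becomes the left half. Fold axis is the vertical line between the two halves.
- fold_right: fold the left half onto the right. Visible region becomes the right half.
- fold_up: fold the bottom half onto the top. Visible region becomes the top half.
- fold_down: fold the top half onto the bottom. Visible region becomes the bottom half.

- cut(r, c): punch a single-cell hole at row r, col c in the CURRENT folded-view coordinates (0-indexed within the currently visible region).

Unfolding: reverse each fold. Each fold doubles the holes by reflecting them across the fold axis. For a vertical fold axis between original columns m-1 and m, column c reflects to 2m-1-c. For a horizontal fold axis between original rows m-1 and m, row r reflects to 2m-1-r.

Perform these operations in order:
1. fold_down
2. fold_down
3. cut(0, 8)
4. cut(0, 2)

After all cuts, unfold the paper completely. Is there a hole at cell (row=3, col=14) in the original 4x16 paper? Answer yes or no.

Op 1 fold_down: fold axis h@2; visible region now rows[2,4) x cols[0,16) = 2x16
Op 2 fold_down: fold axis h@3; visible region now rows[3,4) x cols[0,16) = 1x16
Op 3 cut(0, 8): punch at orig (3,8); cuts so far [(3, 8)]; region rows[3,4) x cols[0,16) = 1x16
Op 4 cut(0, 2): punch at orig (3,2); cuts so far [(3, 2), (3, 8)]; region rows[3,4) x cols[0,16) = 1x16
Unfold 1 (reflect across h@3): 4 holes -> [(2, 2), (2, 8), (3, 2), (3, 8)]
Unfold 2 (reflect across h@2): 8 holes -> [(0, 2), (0, 8), (1, 2), (1, 8), (2, 2), (2, 8), (3, 2), (3, 8)]
Holes: [(0, 2), (0, 8), (1, 2), (1, 8), (2, 2), (2, 8), (3, 2), (3, 8)]

Answer: no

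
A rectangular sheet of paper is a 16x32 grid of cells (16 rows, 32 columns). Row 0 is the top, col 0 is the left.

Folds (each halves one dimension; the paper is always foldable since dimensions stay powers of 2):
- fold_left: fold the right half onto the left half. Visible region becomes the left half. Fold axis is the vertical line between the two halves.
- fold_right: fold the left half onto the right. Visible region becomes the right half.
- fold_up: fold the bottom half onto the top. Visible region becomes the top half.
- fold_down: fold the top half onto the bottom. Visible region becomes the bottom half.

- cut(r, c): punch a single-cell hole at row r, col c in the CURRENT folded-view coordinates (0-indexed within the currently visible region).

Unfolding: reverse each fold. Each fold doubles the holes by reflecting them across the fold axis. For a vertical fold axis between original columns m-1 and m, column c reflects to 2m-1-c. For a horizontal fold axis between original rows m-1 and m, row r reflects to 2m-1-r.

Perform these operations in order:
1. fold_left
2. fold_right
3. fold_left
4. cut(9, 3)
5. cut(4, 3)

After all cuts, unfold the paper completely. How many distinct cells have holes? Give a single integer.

Answer: 16

Derivation:
Op 1 fold_left: fold axis v@16; visible region now rows[0,16) x cols[0,16) = 16x16
Op 2 fold_right: fold axis v@8; visible region now rows[0,16) x cols[8,16) = 16x8
Op 3 fold_left: fold axis v@12; visible region now rows[0,16) x cols[8,12) = 16x4
Op 4 cut(9, 3): punch at orig (9,11); cuts so far [(9, 11)]; region rows[0,16) x cols[8,12) = 16x4
Op 5 cut(4, 3): punch at orig (4,11); cuts so far [(4, 11), (9, 11)]; region rows[0,16) x cols[8,12) = 16x4
Unfold 1 (reflect across v@12): 4 holes -> [(4, 11), (4, 12), (9, 11), (9, 12)]
Unfold 2 (reflect across v@8): 8 holes -> [(4, 3), (4, 4), (4, 11), (4, 12), (9, 3), (9, 4), (9, 11), (9, 12)]
Unfold 3 (reflect across v@16): 16 holes -> [(4, 3), (4, 4), (4, 11), (4, 12), (4, 19), (4, 20), (4, 27), (4, 28), (9, 3), (9, 4), (9, 11), (9, 12), (9, 19), (9, 20), (9, 27), (9, 28)]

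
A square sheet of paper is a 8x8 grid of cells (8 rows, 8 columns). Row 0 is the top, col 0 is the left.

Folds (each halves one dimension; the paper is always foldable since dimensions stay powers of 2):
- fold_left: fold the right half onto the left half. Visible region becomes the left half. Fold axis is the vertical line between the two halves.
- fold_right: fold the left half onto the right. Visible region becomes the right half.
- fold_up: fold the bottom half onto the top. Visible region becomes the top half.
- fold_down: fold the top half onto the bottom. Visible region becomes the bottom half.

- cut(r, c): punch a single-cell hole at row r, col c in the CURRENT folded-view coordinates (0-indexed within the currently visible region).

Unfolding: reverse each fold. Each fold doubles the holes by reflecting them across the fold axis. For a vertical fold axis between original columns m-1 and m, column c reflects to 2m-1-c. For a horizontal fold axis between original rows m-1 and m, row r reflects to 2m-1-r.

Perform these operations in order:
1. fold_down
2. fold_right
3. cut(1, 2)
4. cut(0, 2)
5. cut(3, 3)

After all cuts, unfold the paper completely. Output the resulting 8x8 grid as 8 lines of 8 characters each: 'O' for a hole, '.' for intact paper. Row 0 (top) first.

Op 1 fold_down: fold axis h@4; visible region now rows[4,8) x cols[0,8) = 4x8
Op 2 fold_right: fold axis v@4; visible region now rows[4,8) x cols[4,8) = 4x4
Op 3 cut(1, 2): punch at orig (5,6); cuts so far [(5, 6)]; region rows[4,8) x cols[4,8) = 4x4
Op 4 cut(0, 2): punch at orig (4,6); cuts so far [(4, 6), (5, 6)]; region rows[4,8) x cols[4,8) = 4x4
Op 5 cut(3, 3): punch at orig (7,7); cuts so far [(4, 6), (5, 6), (7, 7)]; region rows[4,8) x cols[4,8) = 4x4
Unfold 1 (reflect across v@4): 6 holes -> [(4, 1), (4, 6), (5, 1), (5, 6), (7, 0), (7, 7)]
Unfold 2 (reflect across h@4): 12 holes -> [(0, 0), (0, 7), (2, 1), (2, 6), (3, 1), (3, 6), (4, 1), (4, 6), (5, 1), (5, 6), (7, 0), (7, 7)]

Answer: O......O
........
.O....O.
.O....O.
.O....O.
.O....O.
........
O......O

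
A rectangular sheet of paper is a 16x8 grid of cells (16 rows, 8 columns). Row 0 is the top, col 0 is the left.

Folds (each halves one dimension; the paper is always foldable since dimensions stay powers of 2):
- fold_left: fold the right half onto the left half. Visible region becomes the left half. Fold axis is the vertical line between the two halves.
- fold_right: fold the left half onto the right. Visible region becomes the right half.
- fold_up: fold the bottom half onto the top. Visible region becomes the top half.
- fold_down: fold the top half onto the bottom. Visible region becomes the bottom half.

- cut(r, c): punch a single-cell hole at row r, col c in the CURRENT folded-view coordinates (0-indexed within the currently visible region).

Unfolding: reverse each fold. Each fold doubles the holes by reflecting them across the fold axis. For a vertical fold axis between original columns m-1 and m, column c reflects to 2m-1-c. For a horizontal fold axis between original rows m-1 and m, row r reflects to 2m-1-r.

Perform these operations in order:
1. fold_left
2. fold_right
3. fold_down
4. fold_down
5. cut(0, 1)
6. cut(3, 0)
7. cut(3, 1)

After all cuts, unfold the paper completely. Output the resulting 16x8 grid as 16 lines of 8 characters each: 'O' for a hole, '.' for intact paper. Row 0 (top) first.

Answer: OOOOOOOO
........
........
O..OO..O
O..OO..O
........
........
OOOOOOOO
OOOOOOOO
........
........
O..OO..O
O..OO..O
........
........
OOOOOOOO

Derivation:
Op 1 fold_left: fold axis v@4; visible region now rows[0,16) x cols[0,4) = 16x4
Op 2 fold_right: fold axis v@2; visible region now rows[0,16) x cols[2,4) = 16x2
Op 3 fold_down: fold axis h@8; visible region now rows[8,16) x cols[2,4) = 8x2
Op 4 fold_down: fold axis h@12; visible region now rows[12,16) x cols[2,4) = 4x2
Op 5 cut(0, 1): punch at orig (12,3); cuts so far [(12, 3)]; region rows[12,16) x cols[2,4) = 4x2
Op 6 cut(3, 0): punch at orig (15,2); cuts so far [(12, 3), (15, 2)]; region rows[12,16) x cols[2,4) = 4x2
Op 7 cut(3, 1): punch at orig (15,3); cuts so far [(12, 3), (15, 2), (15, 3)]; region rows[12,16) x cols[2,4) = 4x2
Unfold 1 (reflect across h@12): 6 holes -> [(8, 2), (8, 3), (11, 3), (12, 3), (15, 2), (15, 3)]
Unfold 2 (reflect across h@8): 12 holes -> [(0, 2), (0, 3), (3, 3), (4, 3), (7, 2), (7, 3), (8, 2), (8, 3), (11, 3), (12, 3), (15, 2), (15, 3)]
Unfold 3 (reflect across v@2): 24 holes -> [(0, 0), (0, 1), (0, 2), (0, 3), (3, 0), (3, 3), (4, 0), (4, 3), (7, 0), (7, 1), (7, 2), (7, 3), (8, 0), (8, 1), (8, 2), (8, 3), (11, 0), (11, 3), (12, 0), (12, 3), (15, 0), (15, 1), (15, 2), (15, 3)]
Unfold 4 (reflect across v@4): 48 holes -> [(0, 0), (0, 1), (0, 2), (0, 3), (0, 4), (0, 5), (0, 6), (0, 7), (3, 0), (3, 3), (3, 4), (3, 7), (4, 0), (4, 3), (4, 4), (4, 7), (7, 0), (7, 1), (7, 2), (7, 3), (7, 4), (7, 5), (7, 6), (7, 7), (8, 0), (8, 1), (8, 2), (8, 3), (8, 4), (8, 5), (8, 6), (8, 7), (11, 0), (11, 3), (11, 4), (11, 7), (12, 0), (12, 3), (12, 4), (12, 7), (15, 0), (15, 1), (15, 2), (15, 3), (15, 4), (15, 5), (15, 6), (15, 7)]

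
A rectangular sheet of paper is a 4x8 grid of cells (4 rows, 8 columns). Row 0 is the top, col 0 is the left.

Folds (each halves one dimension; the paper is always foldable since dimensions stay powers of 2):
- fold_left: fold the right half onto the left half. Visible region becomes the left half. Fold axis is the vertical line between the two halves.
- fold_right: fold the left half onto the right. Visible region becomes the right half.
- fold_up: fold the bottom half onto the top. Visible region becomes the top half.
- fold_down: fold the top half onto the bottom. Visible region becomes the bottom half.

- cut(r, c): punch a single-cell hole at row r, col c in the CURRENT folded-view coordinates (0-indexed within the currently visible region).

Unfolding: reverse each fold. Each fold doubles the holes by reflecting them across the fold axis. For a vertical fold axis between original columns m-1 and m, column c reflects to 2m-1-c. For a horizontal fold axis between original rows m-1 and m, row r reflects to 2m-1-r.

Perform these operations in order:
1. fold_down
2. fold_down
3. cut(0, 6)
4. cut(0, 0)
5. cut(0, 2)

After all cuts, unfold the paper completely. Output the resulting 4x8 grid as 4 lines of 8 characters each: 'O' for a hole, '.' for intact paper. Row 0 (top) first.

Answer: O.O...O.
O.O...O.
O.O...O.
O.O...O.

Derivation:
Op 1 fold_down: fold axis h@2; visible region now rows[2,4) x cols[0,8) = 2x8
Op 2 fold_down: fold axis h@3; visible region now rows[3,4) x cols[0,8) = 1x8
Op 3 cut(0, 6): punch at orig (3,6); cuts so far [(3, 6)]; region rows[3,4) x cols[0,8) = 1x8
Op 4 cut(0, 0): punch at orig (3,0); cuts so far [(3, 0), (3, 6)]; region rows[3,4) x cols[0,8) = 1x8
Op 5 cut(0, 2): punch at orig (3,2); cuts so far [(3, 0), (3, 2), (3, 6)]; region rows[3,4) x cols[0,8) = 1x8
Unfold 1 (reflect across h@3): 6 holes -> [(2, 0), (2, 2), (2, 6), (3, 0), (3, 2), (3, 6)]
Unfold 2 (reflect across h@2): 12 holes -> [(0, 0), (0, 2), (0, 6), (1, 0), (1, 2), (1, 6), (2, 0), (2, 2), (2, 6), (3, 0), (3, 2), (3, 6)]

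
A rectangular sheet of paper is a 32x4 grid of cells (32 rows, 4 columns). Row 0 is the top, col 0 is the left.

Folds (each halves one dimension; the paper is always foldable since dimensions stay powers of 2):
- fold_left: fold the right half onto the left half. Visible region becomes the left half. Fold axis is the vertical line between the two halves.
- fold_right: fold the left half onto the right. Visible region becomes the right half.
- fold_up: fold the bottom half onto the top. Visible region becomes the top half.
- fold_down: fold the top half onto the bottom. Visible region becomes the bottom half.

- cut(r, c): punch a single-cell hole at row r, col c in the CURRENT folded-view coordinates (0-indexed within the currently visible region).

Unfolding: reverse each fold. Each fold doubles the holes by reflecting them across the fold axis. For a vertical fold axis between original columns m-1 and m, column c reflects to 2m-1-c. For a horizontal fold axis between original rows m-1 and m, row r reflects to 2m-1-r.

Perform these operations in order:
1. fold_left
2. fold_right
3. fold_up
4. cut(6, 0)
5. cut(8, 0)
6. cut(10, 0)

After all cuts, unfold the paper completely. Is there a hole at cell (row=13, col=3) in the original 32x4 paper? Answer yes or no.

Op 1 fold_left: fold axis v@2; visible region now rows[0,32) x cols[0,2) = 32x2
Op 2 fold_right: fold axis v@1; visible region now rows[0,32) x cols[1,2) = 32x1
Op 3 fold_up: fold axis h@16; visible region now rows[0,16) x cols[1,2) = 16x1
Op 4 cut(6, 0): punch at orig (6,1); cuts so far [(6, 1)]; region rows[0,16) x cols[1,2) = 16x1
Op 5 cut(8, 0): punch at orig (8,1); cuts so far [(6, 1), (8, 1)]; region rows[0,16) x cols[1,2) = 16x1
Op 6 cut(10, 0): punch at orig (10,1); cuts so far [(6, 1), (8, 1), (10, 1)]; region rows[0,16) x cols[1,2) = 16x1
Unfold 1 (reflect across h@16): 6 holes -> [(6, 1), (8, 1), (10, 1), (21, 1), (23, 1), (25, 1)]
Unfold 2 (reflect across v@1): 12 holes -> [(6, 0), (6, 1), (8, 0), (8, 1), (10, 0), (10, 1), (21, 0), (21, 1), (23, 0), (23, 1), (25, 0), (25, 1)]
Unfold 3 (reflect across v@2): 24 holes -> [(6, 0), (6, 1), (6, 2), (6, 3), (8, 0), (8, 1), (8, 2), (8, 3), (10, 0), (10, 1), (10, 2), (10, 3), (21, 0), (21, 1), (21, 2), (21, 3), (23, 0), (23, 1), (23, 2), (23, 3), (25, 0), (25, 1), (25, 2), (25, 3)]
Holes: [(6, 0), (6, 1), (6, 2), (6, 3), (8, 0), (8, 1), (8, 2), (8, 3), (10, 0), (10, 1), (10, 2), (10, 3), (21, 0), (21, 1), (21, 2), (21, 3), (23, 0), (23, 1), (23, 2), (23, 3), (25, 0), (25, 1), (25, 2), (25, 3)]

Answer: no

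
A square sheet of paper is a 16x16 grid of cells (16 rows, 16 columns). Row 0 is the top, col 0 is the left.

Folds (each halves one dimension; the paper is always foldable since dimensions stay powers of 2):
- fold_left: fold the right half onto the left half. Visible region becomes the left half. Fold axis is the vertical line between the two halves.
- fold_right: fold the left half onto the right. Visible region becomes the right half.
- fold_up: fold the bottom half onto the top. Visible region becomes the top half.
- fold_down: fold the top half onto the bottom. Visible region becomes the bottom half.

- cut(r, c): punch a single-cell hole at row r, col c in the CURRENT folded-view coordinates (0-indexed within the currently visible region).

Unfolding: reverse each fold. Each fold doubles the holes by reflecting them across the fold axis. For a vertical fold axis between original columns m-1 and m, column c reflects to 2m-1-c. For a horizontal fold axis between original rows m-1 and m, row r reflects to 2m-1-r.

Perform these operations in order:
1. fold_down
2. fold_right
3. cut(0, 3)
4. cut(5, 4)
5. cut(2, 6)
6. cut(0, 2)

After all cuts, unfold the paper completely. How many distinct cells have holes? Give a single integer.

Answer: 16

Derivation:
Op 1 fold_down: fold axis h@8; visible region now rows[8,16) x cols[0,16) = 8x16
Op 2 fold_right: fold axis v@8; visible region now rows[8,16) x cols[8,16) = 8x8
Op 3 cut(0, 3): punch at orig (8,11); cuts so far [(8, 11)]; region rows[8,16) x cols[8,16) = 8x8
Op 4 cut(5, 4): punch at orig (13,12); cuts so far [(8, 11), (13, 12)]; region rows[8,16) x cols[8,16) = 8x8
Op 5 cut(2, 6): punch at orig (10,14); cuts so far [(8, 11), (10, 14), (13, 12)]; region rows[8,16) x cols[8,16) = 8x8
Op 6 cut(0, 2): punch at orig (8,10); cuts so far [(8, 10), (8, 11), (10, 14), (13, 12)]; region rows[8,16) x cols[8,16) = 8x8
Unfold 1 (reflect across v@8): 8 holes -> [(8, 4), (8, 5), (8, 10), (8, 11), (10, 1), (10, 14), (13, 3), (13, 12)]
Unfold 2 (reflect across h@8): 16 holes -> [(2, 3), (2, 12), (5, 1), (5, 14), (7, 4), (7, 5), (7, 10), (7, 11), (8, 4), (8, 5), (8, 10), (8, 11), (10, 1), (10, 14), (13, 3), (13, 12)]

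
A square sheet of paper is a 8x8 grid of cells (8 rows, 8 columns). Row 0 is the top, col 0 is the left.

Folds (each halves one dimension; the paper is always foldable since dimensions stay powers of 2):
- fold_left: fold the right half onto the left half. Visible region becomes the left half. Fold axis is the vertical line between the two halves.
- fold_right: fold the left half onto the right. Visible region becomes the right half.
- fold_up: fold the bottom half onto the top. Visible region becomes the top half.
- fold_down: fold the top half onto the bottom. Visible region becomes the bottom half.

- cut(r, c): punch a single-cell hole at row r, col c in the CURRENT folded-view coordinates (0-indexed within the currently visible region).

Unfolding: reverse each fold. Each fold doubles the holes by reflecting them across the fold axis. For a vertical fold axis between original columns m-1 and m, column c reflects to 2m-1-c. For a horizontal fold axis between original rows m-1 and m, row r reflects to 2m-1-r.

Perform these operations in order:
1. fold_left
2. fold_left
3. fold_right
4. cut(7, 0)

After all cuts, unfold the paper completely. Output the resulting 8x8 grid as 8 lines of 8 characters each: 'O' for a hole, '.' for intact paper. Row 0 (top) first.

Op 1 fold_left: fold axis v@4; visible region now rows[0,8) x cols[0,4) = 8x4
Op 2 fold_left: fold axis v@2; visible region now rows[0,8) x cols[0,2) = 8x2
Op 3 fold_right: fold axis v@1; visible region now rows[0,8) x cols[1,2) = 8x1
Op 4 cut(7, 0): punch at orig (7,1); cuts so far [(7, 1)]; region rows[0,8) x cols[1,2) = 8x1
Unfold 1 (reflect across v@1): 2 holes -> [(7, 0), (7, 1)]
Unfold 2 (reflect across v@2): 4 holes -> [(7, 0), (7, 1), (7, 2), (7, 3)]
Unfold 3 (reflect across v@4): 8 holes -> [(7, 0), (7, 1), (7, 2), (7, 3), (7, 4), (7, 5), (7, 6), (7, 7)]

Answer: ........
........
........
........
........
........
........
OOOOOOOO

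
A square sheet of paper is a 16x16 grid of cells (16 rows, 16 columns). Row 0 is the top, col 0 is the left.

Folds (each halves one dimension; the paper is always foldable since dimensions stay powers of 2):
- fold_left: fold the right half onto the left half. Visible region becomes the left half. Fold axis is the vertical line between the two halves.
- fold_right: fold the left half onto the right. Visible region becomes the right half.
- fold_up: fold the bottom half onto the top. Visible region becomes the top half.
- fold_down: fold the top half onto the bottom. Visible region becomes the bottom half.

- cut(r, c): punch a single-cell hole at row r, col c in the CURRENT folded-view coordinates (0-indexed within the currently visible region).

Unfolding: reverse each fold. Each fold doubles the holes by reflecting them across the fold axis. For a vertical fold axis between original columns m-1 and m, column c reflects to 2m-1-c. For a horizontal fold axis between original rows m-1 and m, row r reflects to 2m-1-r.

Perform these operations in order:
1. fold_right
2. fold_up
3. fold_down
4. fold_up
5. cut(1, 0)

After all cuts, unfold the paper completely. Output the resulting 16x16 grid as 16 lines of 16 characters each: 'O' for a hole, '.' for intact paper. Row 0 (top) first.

Answer: ................
.......OO.......
.......OO.......
................
................
.......OO.......
.......OO.......
................
................
.......OO.......
.......OO.......
................
................
.......OO.......
.......OO.......
................

Derivation:
Op 1 fold_right: fold axis v@8; visible region now rows[0,16) x cols[8,16) = 16x8
Op 2 fold_up: fold axis h@8; visible region now rows[0,8) x cols[8,16) = 8x8
Op 3 fold_down: fold axis h@4; visible region now rows[4,8) x cols[8,16) = 4x8
Op 4 fold_up: fold axis h@6; visible region now rows[4,6) x cols[8,16) = 2x8
Op 5 cut(1, 0): punch at orig (5,8); cuts so far [(5, 8)]; region rows[4,6) x cols[8,16) = 2x8
Unfold 1 (reflect across h@6): 2 holes -> [(5, 8), (6, 8)]
Unfold 2 (reflect across h@4): 4 holes -> [(1, 8), (2, 8), (5, 8), (6, 8)]
Unfold 3 (reflect across h@8): 8 holes -> [(1, 8), (2, 8), (5, 8), (6, 8), (9, 8), (10, 8), (13, 8), (14, 8)]
Unfold 4 (reflect across v@8): 16 holes -> [(1, 7), (1, 8), (2, 7), (2, 8), (5, 7), (5, 8), (6, 7), (6, 8), (9, 7), (9, 8), (10, 7), (10, 8), (13, 7), (13, 8), (14, 7), (14, 8)]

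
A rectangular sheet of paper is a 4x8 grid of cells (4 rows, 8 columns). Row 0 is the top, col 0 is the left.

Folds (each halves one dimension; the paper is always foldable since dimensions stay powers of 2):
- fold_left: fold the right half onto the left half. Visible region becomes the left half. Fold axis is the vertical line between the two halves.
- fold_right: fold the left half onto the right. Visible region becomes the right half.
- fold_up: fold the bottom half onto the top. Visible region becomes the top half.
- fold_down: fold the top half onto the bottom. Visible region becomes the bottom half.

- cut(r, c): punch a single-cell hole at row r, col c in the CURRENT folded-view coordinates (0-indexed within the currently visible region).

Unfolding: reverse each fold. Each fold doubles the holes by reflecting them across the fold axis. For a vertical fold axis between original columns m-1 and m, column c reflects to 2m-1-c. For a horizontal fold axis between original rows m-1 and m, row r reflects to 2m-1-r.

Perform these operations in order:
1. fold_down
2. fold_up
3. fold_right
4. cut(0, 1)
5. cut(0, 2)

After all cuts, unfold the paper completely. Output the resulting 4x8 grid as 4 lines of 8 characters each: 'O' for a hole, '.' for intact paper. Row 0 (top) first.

Op 1 fold_down: fold axis h@2; visible region now rows[2,4) x cols[0,8) = 2x8
Op 2 fold_up: fold axis h@3; visible region now rows[2,3) x cols[0,8) = 1x8
Op 3 fold_right: fold axis v@4; visible region now rows[2,3) x cols[4,8) = 1x4
Op 4 cut(0, 1): punch at orig (2,5); cuts so far [(2, 5)]; region rows[2,3) x cols[4,8) = 1x4
Op 5 cut(0, 2): punch at orig (2,6); cuts so far [(2, 5), (2, 6)]; region rows[2,3) x cols[4,8) = 1x4
Unfold 1 (reflect across v@4): 4 holes -> [(2, 1), (2, 2), (2, 5), (2, 6)]
Unfold 2 (reflect across h@3): 8 holes -> [(2, 1), (2, 2), (2, 5), (2, 6), (3, 1), (3, 2), (3, 5), (3, 6)]
Unfold 3 (reflect across h@2): 16 holes -> [(0, 1), (0, 2), (0, 5), (0, 6), (1, 1), (1, 2), (1, 5), (1, 6), (2, 1), (2, 2), (2, 5), (2, 6), (3, 1), (3, 2), (3, 5), (3, 6)]

Answer: .OO..OO.
.OO..OO.
.OO..OO.
.OO..OO.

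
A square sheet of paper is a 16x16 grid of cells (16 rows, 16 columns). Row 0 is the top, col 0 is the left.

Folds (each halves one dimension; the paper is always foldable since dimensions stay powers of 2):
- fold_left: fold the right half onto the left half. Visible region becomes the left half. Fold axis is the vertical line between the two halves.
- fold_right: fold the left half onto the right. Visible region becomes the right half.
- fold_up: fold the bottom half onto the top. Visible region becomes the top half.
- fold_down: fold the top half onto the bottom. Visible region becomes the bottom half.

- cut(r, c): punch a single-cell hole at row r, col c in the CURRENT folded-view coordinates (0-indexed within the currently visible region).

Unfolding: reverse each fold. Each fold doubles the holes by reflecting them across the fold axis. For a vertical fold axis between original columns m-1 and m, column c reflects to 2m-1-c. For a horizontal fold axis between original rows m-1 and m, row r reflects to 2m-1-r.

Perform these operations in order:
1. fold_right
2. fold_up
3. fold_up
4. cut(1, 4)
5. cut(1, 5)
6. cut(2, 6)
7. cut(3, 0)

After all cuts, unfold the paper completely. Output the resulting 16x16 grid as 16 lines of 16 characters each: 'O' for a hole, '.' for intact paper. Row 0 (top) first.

Op 1 fold_right: fold axis v@8; visible region now rows[0,16) x cols[8,16) = 16x8
Op 2 fold_up: fold axis h@8; visible region now rows[0,8) x cols[8,16) = 8x8
Op 3 fold_up: fold axis h@4; visible region now rows[0,4) x cols[8,16) = 4x8
Op 4 cut(1, 4): punch at orig (1,12); cuts so far [(1, 12)]; region rows[0,4) x cols[8,16) = 4x8
Op 5 cut(1, 5): punch at orig (1,13); cuts so far [(1, 12), (1, 13)]; region rows[0,4) x cols[8,16) = 4x8
Op 6 cut(2, 6): punch at orig (2,14); cuts so far [(1, 12), (1, 13), (2, 14)]; region rows[0,4) x cols[8,16) = 4x8
Op 7 cut(3, 0): punch at orig (3,8); cuts so far [(1, 12), (1, 13), (2, 14), (3, 8)]; region rows[0,4) x cols[8,16) = 4x8
Unfold 1 (reflect across h@4): 8 holes -> [(1, 12), (1, 13), (2, 14), (3, 8), (4, 8), (5, 14), (6, 12), (6, 13)]
Unfold 2 (reflect across h@8): 16 holes -> [(1, 12), (1, 13), (2, 14), (3, 8), (4, 8), (5, 14), (6, 12), (6, 13), (9, 12), (9, 13), (10, 14), (11, 8), (12, 8), (13, 14), (14, 12), (14, 13)]
Unfold 3 (reflect across v@8): 32 holes -> [(1, 2), (1, 3), (1, 12), (1, 13), (2, 1), (2, 14), (3, 7), (3, 8), (4, 7), (4, 8), (5, 1), (5, 14), (6, 2), (6, 3), (6, 12), (6, 13), (9, 2), (9, 3), (9, 12), (9, 13), (10, 1), (10, 14), (11, 7), (11, 8), (12, 7), (12, 8), (13, 1), (13, 14), (14, 2), (14, 3), (14, 12), (14, 13)]

Answer: ................
..OO........OO..
.O............O.
.......OO.......
.......OO.......
.O............O.
..OO........OO..
................
................
..OO........OO..
.O............O.
.......OO.......
.......OO.......
.O............O.
..OO........OO..
................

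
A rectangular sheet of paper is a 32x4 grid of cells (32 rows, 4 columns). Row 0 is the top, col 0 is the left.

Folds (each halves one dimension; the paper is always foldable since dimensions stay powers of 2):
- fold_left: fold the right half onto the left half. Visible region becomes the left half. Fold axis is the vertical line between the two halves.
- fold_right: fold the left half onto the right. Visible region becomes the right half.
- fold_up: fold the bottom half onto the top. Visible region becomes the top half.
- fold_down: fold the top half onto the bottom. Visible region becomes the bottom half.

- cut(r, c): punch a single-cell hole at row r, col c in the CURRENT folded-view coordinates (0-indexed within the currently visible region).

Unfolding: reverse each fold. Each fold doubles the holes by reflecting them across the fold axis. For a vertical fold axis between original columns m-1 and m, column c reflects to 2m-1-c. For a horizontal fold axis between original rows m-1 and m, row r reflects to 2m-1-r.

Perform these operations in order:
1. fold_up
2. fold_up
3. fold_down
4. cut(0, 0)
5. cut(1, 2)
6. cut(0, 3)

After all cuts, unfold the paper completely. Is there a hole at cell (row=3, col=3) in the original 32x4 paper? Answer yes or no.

Op 1 fold_up: fold axis h@16; visible region now rows[0,16) x cols[0,4) = 16x4
Op 2 fold_up: fold axis h@8; visible region now rows[0,8) x cols[0,4) = 8x4
Op 3 fold_down: fold axis h@4; visible region now rows[4,8) x cols[0,4) = 4x4
Op 4 cut(0, 0): punch at orig (4,0); cuts so far [(4, 0)]; region rows[4,8) x cols[0,4) = 4x4
Op 5 cut(1, 2): punch at orig (5,2); cuts so far [(4, 0), (5, 2)]; region rows[4,8) x cols[0,4) = 4x4
Op 6 cut(0, 3): punch at orig (4,3); cuts so far [(4, 0), (4, 3), (5, 2)]; region rows[4,8) x cols[0,4) = 4x4
Unfold 1 (reflect across h@4): 6 holes -> [(2, 2), (3, 0), (3, 3), (4, 0), (4, 3), (5, 2)]
Unfold 2 (reflect across h@8): 12 holes -> [(2, 2), (3, 0), (3, 3), (4, 0), (4, 3), (5, 2), (10, 2), (11, 0), (11, 3), (12, 0), (12, 3), (13, 2)]
Unfold 3 (reflect across h@16): 24 holes -> [(2, 2), (3, 0), (3, 3), (4, 0), (4, 3), (5, 2), (10, 2), (11, 0), (11, 3), (12, 0), (12, 3), (13, 2), (18, 2), (19, 0), (19, 3), (20, 0), (20, 3), (21, 2), (26, 2), (27, 0), (27, 3), (28, 0), (28, 3), (29, 2)]
Holes: [(2, 2), (3, 0), (3, 3), (4, 0), (4, 3), (5, 2), (10, 2), (11, 0), (11, 3), (12, 0), (12, 3), (13, 2), (18, 2), (19, 0), (19, 3), (20, 0), (20, 3), (21, 2), (26, 2), (27, 0), (27, 3), (28, 0), (28, 3), (29, 2)]

Answer: yes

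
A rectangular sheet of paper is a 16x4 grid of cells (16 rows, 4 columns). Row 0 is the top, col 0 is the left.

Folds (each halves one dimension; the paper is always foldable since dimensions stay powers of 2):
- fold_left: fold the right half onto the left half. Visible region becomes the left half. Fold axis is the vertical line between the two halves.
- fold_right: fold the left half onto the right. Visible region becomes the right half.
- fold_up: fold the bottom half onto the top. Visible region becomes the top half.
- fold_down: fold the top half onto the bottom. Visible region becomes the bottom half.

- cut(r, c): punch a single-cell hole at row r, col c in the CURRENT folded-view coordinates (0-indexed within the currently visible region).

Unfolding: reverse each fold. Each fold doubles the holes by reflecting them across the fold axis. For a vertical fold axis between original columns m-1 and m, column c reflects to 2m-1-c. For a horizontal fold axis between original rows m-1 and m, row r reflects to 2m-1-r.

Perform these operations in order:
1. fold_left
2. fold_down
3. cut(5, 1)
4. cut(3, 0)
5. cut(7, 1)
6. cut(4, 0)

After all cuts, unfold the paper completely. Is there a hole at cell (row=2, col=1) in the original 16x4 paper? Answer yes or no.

Op 1 fold_left: fold axis v@2; visible region now rows[0,16) x cols[0,2) = 16x2
Op 2 fold_down: fold axis h@8; visible region now rows[8,16) x cols[0,2) = 8x2
Op 3 cut(5, 1): punch at orig (13,1); cuts so far [(13, 1)]; region rows[8,16) x cols[0,2) = 8x2
Op 4 cut(3, 0): punch at orig (11,0); cuts so far [(11, 0), (13, 1)]; region rows[8,16) x cols[0,2) = 8x2
Op 5 cut(7, 1): punch at orig (15,1); cuts so far [(11, 0), (13, 1), (15, 1)]; region rows[8,16) x cols[0,2) = 8x2
Op 6 cut(4, 0): punch at orig (12,0); cuts so far [(11, 0), (12, 0), (13, 1), (15, 1)]; region rows[8,16) x cols[0,2) = 8x2
Unfold 1 (reflect across h@8): 8 holes -> [(0, 1), (2, 1), (3, 0), (4, 0), (11, 0), (12, 0), (13, 1), (15, 1)]
Unfold 2 (reflect across v@2): 16 holes -> [(0, 1), (0, 2), (2, 1), (2, 2), (3, 0), (3, 3), (4, 0), (4, 3), (11, 0), (11, 3), (12, 0), (12, 3), (13, 1), (13, 2), (15, 1), (15, 2)]
Holes: [(0, 1), (0, 2), (2, 1), (2, 2), (3, 0), (3, 3), (4, 0), (4, 3), (11, 0), (11, 3), (12, 0), (12, 3), (13, 1), (13, 2), (15, 1), (15, 2)]

Answer: yes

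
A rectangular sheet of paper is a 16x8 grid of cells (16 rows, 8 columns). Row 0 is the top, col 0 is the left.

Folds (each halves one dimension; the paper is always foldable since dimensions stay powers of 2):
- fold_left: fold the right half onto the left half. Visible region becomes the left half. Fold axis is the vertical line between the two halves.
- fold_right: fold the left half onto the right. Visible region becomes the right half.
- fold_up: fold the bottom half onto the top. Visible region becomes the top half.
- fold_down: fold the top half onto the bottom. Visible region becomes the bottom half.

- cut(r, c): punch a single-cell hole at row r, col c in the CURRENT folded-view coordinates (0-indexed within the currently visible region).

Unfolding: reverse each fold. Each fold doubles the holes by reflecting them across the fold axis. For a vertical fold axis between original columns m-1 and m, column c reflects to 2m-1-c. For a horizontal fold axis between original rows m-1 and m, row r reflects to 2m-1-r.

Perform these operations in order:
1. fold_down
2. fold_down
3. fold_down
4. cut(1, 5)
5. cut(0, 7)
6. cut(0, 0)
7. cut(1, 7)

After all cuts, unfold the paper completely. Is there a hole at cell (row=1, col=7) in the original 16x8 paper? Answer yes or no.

Op 1 fold_down: fold axis h@8; visible region now rows[8,16) x cols[0,8) = 8x8
Op 2 fold_down: fold axis h@12; visible region now rows[12,16) x cols[0,8) = 4x8
Op 3 fold_down: fold axis h@14; visible region now rows[14,16) x cols[0,8) = 2x8
Op 4 cut(1, 5): punch at orig (15,5); cuts so far [(15, 5)]; region rows[14,16) x cols[0,8) = 2x8
Op 5 cut(0, 7): punch at orig (14,7); cuts so far [(14, 7), (15, 5)]; region rows[14,16) x cols[0,8) = 2x8
Op 6 cut(0, 0): punch at orig (14,0); cuts so far [(14, 0), (14, 7), (15, 5)]; region rows[14,16) x cols[0,8) = 2x8
Op 7 cut(1, 7): punch at orig (15,7); cuts so far [(14, 0), (14, 7), (15, 5), (15, 7)]; region rows[14,16) x cols[0,8) = 2x8
Unfold 1 (reflect across h@14): 8 holes -> [(12, 5), (12, 7), (13, 0), (13, 7), (14, 0), (14, 7), (15, 5), (15, 7)]
Unfold 2 (reflect across h@12): 16 holes -> [(8, 5), (8, 7), (9, 0), (9, 7), (10, 0), (10, 7), (11, 5), (11, 7), (12, 5), (12, 7), (13, 0), (13, 7), (14, 0), (14, 7), (15, 5), (15, 7)]
Unfold 3 (reflect across h@8): 32 holes -> [(0, 5), (0, 7), (1, 0), (1, 7), (2, 0), (2, 7), (3, 5), (3, 7), (4, 5), (4, 7), (5, 0), (5, 7), (6, 0), (6, 7), (7, 5), (7, 7), (8, 5), (8, 7), (9, 0), (9, 7), (10, 0), (10, 7), (11, 5), (11, 7), (12, 5), (12, 7), (13, 0), (13, 7), (14, 0), (14, 7), (15, 5), (15, 7)]
Holes: [(0, 5), (0, 7), (1, 0), (1, 7), (2, 0), (2, 7), (3, 5), (3, 7), (4, 5), (4, 7), (5, 0), (5, 7), (6, 0), (6, 7), (7, 5), (7, 7), (8, 5), (8, 7), (9, 0), (9, 7), (10, 0), (10, 7), (11, 5), (11, 7), (12, 5), (12, 7), (13, 0), (13, 7), (14, 0), (14, 7), (15, 5), (15, 7)]

Answer: yes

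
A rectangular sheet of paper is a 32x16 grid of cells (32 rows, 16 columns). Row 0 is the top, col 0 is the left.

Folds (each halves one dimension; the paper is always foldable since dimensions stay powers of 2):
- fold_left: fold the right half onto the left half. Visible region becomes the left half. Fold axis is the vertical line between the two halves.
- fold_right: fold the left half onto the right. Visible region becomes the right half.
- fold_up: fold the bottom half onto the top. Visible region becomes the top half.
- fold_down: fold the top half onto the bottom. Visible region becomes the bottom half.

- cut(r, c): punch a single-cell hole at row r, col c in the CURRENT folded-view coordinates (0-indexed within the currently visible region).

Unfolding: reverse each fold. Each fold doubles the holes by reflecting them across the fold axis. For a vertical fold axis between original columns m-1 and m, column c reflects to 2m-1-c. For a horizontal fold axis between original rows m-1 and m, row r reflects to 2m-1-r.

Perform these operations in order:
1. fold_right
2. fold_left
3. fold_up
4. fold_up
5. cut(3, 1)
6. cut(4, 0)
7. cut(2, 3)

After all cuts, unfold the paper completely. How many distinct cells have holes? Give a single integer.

Answer: 48

Derivation:
Op 1 fold_right: fold axis v@8; visible region now rows[0,32) x cols[8,16) = 32x8
Op 2 fold_left: fold axis v@12; visible region now rows[0,32) x cols[8,12) = 32x4
Op 3 fold_up: fold axis h@16; visible region now rows[0,16) x cols[8,12) = 16x4
Op 4 fold_up: fold axis h@8; visible region now rows[0,8) x cols[8,12) = 8x4
Op 5 cut(3, 1): punch at orig (3,9); cuts so far [(3, 9)]; region rows[0,8) x cols[8,12) = 8x4
Op 6 cut(4, 0): punch at orig (4,8); cuts so far [(3, 9), (4, 8)]; region rows[0,8) x cols[8,12) = 8x4
Op 7 cut(2, 3): punch at orig (2,11); cuts so far [(2, 11), (3, 9), (4, 8)]; region rows[0,8) x cols[8,12) = 8x4
Unfold 1 (reflect across h@8): 6 holes -> [(2, 11), (3, 9), (4, 8), (11, 8), (12, 9), (13, 11)]
Unfold 2 (reflect across h@16): 12 holes -> [(2, 11), (3, 9), (4, 8), (11, 8), (12, 9), (13, 11), (18, 11), (19, 9), (20, 8), (27, 8), (28, 9), (29, 11)]
Unfold 3 (reflect across v@12): 24 holes -> [(2, 11), (2, 12), (3, 9), (3, 14), (4, 8), (4, 15), (11, 8), (11, 15), (12, 9), (12, 14), (13, 11), (13, 12), (18, 11), (18, 12), (19, 9), (19, 14), (20, 8), (20, 15), (27, 8), (27, 15), (28, 9), (28, 14), (29, 11), (29, 12)]
Unfold 4 (reflect across v@8): 48 holes -> [(2, 3), (2, 4), (2, 11), (2, 12), (3, 1), (3, 6), (3, 9), (3, 14), (4, 0), (4, 7), (4, 8), (4, 15), (11, 0), (11, 7), (11, 8), (11, 15), (12, 1), (12, 6), (12, 9), (12, 14), (13, 3), (13, 4), (13, 11), (13, 12), (18, 3), (18, 4), (18, 11), (18, 12), (19, 1), (19, 6), (19, 9), (19, 14), (20, 0), (20, 7), (20, 8), (20, 15), (27, 0), (27, 7), (27, 8), (27, 15), (28, 1), (28, 6), (28, 9), (28, 14), (29, 3), (29, 4), (29, 11), (29, 12)]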